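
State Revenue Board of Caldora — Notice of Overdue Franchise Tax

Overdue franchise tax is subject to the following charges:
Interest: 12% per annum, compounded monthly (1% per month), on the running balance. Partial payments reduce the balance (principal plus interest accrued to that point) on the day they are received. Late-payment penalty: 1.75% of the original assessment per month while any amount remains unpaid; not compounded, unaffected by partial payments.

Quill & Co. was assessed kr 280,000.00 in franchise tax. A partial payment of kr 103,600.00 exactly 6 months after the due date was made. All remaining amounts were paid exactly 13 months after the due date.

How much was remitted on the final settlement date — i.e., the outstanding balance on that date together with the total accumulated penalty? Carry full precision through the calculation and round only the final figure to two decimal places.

kr 271,292.90

Balance at month 6: kr 280,000.0000 × (1 + 0.01)^6 = kr 297,225.6422…
After kr 103,600.00 payment: kr 297,225.6422… − kr 103,600.00 = kr 193,625.6422…
Balance at month 13: kr 193,625.6422… × (1 + 0.01)^7 = kr 207,592.8960…
Penalty: 13 × 1.75% × kr 280,000.00 = kr 63,700.00
Final settlement = outstanding balance + penalty = kr 207,592.8960… + kr 63,700.00 = kr 271,292.90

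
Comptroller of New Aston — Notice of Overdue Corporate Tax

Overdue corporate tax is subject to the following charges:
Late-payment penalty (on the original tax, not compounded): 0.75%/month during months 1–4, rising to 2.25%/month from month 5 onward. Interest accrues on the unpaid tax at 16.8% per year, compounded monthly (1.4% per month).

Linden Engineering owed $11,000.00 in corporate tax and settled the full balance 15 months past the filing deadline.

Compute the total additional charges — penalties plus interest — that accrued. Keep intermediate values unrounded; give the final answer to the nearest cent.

$5,603.21

Penalty, months 1–4: 4 × 0.75% × $11,000.00 = $330.00
Penalty, months 5–15: 11 × 2.25% × $11,000.00 = $2,722.50
Interest: $11,000.00 × ((1 + 0.014)^15 − 1) = $11,000.00 × 0.2318826… = $2,550.7087…
Penalties + interest = $3,052.5000 + $2,550.7087… = $5,603.21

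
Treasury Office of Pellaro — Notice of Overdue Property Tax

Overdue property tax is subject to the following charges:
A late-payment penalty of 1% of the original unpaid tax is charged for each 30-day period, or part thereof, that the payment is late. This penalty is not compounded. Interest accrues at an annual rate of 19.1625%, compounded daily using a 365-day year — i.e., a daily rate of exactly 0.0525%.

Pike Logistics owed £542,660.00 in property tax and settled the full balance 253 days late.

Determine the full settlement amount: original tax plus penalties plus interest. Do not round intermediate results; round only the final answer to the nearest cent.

£668,562.72

Penalty periods: ⌈253/30⌉ = 9; penalty = 9 × 1% × £542,660.00 = £48,839.40
Interest: £542,660.00 × ((1 + 0.000525)^253 − 1) = £542,660.00 × 0.14201032… = £77,063.3188…
Total = £542,660.00 + £48,839.4000 + £77,063.3188… = £668,562.72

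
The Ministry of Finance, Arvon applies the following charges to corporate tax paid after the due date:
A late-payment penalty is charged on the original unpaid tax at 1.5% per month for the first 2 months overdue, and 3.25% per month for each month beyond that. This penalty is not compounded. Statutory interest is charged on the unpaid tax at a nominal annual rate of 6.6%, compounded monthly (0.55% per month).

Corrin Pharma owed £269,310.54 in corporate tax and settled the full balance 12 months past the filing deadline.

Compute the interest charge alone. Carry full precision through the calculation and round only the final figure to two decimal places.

Interest: £269,310.54 × ((1 + 0.0055)^12 − 1) = £269,310.54 × 0.0680336… = £18,322.1546…

£18,322.15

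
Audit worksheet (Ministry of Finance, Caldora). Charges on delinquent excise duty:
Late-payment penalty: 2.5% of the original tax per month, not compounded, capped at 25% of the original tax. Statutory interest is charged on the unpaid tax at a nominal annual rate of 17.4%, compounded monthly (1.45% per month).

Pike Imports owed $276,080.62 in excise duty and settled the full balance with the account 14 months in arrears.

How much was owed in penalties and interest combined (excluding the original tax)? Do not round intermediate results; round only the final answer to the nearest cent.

Penalty (uncapped): 14 × 2.5% × $276,080.62 = $96,628.22…; cap = 25% × $276,080.62 = $69,020.16… → penalty = $69,020.16…
Interest: $276,080.62 × ((1 + 0.0145)^14 − 1) = $276,080.62 × 0.2232880… = $61,645.4923…
Penalties + interest = $69,020.1550 + $61,645.4923… = $130,665.65

$130,665.65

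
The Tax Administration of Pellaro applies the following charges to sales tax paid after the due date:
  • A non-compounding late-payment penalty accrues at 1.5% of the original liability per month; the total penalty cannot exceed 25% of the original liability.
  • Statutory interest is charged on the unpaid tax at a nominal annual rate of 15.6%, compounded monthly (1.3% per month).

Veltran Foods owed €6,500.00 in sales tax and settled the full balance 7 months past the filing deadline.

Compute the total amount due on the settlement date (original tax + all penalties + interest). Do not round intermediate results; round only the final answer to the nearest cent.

€7,797.57

Penalty: 7 × 1.5% × €6,500.00 = €682.50 (below the 25% cap of €1,625.00)
Interest: €6,500.00 × ((1 + 0.013)^7 − 1) = €6,500.00 × 0.0946269… = €615.0749…
Total = €6,500.00 + €682.5000 + €615.0749… = €7,797.57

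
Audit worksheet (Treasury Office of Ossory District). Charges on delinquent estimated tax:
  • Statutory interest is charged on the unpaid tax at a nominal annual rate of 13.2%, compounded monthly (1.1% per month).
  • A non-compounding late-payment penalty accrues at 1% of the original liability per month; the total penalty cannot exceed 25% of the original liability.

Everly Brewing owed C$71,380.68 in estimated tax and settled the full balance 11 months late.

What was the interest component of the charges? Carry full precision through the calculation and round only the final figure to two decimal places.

Interest: C$71,380.68 × ((1 + 0.011)^11 − 1) = C$71,380.68 × 0.1278795… = C$9,128.1272…

C$9,128.13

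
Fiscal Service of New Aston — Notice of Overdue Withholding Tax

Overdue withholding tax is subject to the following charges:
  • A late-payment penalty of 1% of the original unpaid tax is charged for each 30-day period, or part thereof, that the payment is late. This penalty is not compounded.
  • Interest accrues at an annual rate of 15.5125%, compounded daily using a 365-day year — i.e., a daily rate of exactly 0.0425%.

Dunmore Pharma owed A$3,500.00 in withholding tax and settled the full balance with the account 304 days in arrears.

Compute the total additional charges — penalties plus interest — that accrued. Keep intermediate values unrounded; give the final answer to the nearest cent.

A$867.60

Penalty periods: ⌈304/30⌉ = 11; penalty = 11 × 1% × A$3,500.00 = A$385.00
Interest: A$3,500.00 × ((1 + 0.000425)^304 − 1) = A$3,500.00 × 0.13788645… = A$482.6026…
Penalties + interest = A$385.0000 + A$482.6026… = A$867.60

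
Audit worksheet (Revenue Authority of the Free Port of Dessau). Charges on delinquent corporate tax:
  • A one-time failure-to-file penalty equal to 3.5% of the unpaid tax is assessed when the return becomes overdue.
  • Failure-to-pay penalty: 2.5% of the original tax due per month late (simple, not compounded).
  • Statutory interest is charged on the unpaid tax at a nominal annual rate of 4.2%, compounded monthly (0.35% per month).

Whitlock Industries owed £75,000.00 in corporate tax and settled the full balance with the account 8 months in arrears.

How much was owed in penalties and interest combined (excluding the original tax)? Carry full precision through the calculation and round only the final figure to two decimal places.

£19,750.91

Failure-to-file penalty: 3.5% × £75,000.00 = £2,625.00
Failure-to-pay penalty = 2.5% × £75,000.00 × 8 mo = £15,000.00
Interest: £75,000.00 × ((1 + 0.0035)^8 − 1) = £75,000.00 × 0.0283454… = £2,125.9059…
Penalties + interest = £17,625.0000 + £2,125.9059… = £19,750.91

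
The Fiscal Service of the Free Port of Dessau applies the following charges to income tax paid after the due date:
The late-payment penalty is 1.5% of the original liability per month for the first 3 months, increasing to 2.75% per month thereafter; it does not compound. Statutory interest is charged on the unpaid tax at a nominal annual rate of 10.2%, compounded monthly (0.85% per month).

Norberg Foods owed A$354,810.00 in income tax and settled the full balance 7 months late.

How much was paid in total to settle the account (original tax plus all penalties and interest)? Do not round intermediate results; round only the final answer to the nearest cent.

A$431,462.77

Penalty, months 1–3: 3 × 1.5% × A$354,810.00 = A$15,966.45
Penalty, months 4–7: 4 × 2.75% × A$354,810.00 = A$39,029.10
Interest: A$354,810.00 × ((1 + 0.0085)^7 − 1) = A$354,810.00 × 0.0610389… = A$21,657.2220…
Total = A$354,810.00 + A$54,995.5500 + A$21,657.2220… = A$431,462.77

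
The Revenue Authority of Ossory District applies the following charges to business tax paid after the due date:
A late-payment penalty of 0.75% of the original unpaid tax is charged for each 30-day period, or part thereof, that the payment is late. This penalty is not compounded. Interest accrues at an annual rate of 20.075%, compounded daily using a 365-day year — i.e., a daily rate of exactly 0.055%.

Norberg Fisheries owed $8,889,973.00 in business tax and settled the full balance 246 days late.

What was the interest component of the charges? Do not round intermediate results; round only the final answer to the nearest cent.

Interest: $8,889,973.00 × ((1 + 0.00055)^246 − 1) = $8,889,973.00 × 0.14483762… = $1,287,602.4883…

$1,287,602.49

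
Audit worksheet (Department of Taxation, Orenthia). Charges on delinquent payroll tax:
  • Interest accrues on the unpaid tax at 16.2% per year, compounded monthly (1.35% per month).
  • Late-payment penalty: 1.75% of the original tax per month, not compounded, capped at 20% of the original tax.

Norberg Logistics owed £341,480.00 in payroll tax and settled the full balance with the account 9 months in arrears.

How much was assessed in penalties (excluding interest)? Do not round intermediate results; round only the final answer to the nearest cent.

£53,783.10

Penalty: 9 × 1.75% × £341,480.00 = £53,783.10 (below the 20% cap of £68,296.00)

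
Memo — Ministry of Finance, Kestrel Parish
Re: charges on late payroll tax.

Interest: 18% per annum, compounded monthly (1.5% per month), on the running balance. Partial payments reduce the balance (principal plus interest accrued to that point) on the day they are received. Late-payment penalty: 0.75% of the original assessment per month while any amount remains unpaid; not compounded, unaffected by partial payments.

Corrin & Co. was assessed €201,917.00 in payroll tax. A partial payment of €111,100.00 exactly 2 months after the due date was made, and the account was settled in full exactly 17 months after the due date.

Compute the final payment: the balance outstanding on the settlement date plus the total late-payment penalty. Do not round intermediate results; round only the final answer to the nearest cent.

Balance at month 2: €201,917.0000 × (1 + 0.015)^2 = €208,019.9413…
After €111,100.00 payment: €208,019.9413… − €111,100.00 = €96,919.9413…
Balance at month 17: €96,919.9413… × (1 + 0.015)^15 = €121,172.4185…
Penalty: 17 × 0.75% × €201,917.00 = €25,744.42…
Final settlement = outstanding balance + penalty = €121,172.4185… + €25,744.42… = €146,916.84

€146,916.84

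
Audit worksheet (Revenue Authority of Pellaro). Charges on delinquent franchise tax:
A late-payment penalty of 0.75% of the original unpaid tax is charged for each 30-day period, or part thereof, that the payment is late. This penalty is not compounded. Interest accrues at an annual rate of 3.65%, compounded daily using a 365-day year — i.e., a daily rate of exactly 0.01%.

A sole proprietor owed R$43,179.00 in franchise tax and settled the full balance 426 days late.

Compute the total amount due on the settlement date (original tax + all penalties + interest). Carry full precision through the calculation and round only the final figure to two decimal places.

Penalty periods: ⌈426/30⌉ = 15; penalty = 15 × 0.75% × R$43,179.00 = R$4,857.64…
Interest: R$43,179.00 × ((1 + 0.0001)^426 − 1) = R$43,179.00 × 0.04351818… = R$1,879.0715…
Total = R$43,179.00 + R$4,857.6375 + R$1,879.0715… = R$49,915.71

R$49,915.71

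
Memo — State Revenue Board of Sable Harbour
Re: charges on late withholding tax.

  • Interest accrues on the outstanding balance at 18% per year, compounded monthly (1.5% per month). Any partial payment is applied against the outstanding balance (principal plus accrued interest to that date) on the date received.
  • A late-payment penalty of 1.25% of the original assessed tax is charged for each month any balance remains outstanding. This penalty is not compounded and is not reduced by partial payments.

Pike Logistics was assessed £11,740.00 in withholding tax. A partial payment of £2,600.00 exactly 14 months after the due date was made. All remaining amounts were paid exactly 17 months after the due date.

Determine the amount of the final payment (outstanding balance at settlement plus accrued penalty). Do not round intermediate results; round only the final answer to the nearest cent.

£14,897.34

Balance at month 14: £11,740.0000 × (1 + 0.015)^14 = £14,460.8123…
After £2,600.00 payment: £14,460.8123… − £2,600.00 = £11,860.8123…
Balance at month 17: £11,860.8123… × (1 + 0.015)^3 = £12,402.5949…
Penalty: 17 × 1.25% × £11,740.00 = £2,494.75
Final settlement = outstanding balance + penalty = £12,402.5949… + £2,494.75 = £14,897.34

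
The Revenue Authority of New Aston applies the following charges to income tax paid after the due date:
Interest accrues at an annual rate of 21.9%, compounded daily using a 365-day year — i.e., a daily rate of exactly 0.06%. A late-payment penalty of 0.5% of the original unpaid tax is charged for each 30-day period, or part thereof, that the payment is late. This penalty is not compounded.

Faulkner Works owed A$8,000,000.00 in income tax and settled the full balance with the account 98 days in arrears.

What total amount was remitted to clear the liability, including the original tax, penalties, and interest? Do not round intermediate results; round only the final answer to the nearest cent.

A$8,644,355.25

Penalty periods: ⌈98/30⌉ = 4; penalty = 4 × 0.5% × A$8,000,000.00 = A$160,000.00
Interest: A$8,000,000.00 × ((1 + 0.0006)^98 − 1) = A$8,000,000.00 × 0.06054441… = A$484,355.2497…
Total = A$8,000,000.00 + A$160,000.0000 + A$484,355.2497… = A$8,644,355.25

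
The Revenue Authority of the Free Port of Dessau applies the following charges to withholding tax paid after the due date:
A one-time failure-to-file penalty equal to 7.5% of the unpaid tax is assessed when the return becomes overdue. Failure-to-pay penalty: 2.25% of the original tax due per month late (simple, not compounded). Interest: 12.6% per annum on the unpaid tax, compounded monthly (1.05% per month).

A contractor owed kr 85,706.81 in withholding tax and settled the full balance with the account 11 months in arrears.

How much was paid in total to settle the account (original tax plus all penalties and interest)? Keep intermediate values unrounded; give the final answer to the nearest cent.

kr 123,782.82

Failure-to-file penalty: 7.5% × kr 85,706.81 = kr 6,428.01…
Failure-to-pay penalty = 2.25% × kr 85,706.81 × 11 mo = kr 21,212.44…
Interest: kr 85,706.81 × ((1 + 0.0105)^11 − 1) = kr 85,706.81 × 0.1217588… = kr 10,435.5608…
Total = kr 85,706.81 + kr 27,640.4462… + kr 10,435.5608… = kr 123,782.82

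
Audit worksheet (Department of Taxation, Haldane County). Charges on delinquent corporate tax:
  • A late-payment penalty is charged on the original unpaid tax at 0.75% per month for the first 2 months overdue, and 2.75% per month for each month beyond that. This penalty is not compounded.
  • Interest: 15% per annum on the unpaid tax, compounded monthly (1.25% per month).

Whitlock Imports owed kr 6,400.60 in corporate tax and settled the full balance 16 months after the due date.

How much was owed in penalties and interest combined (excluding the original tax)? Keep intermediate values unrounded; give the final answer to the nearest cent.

kr 3,967.67

Penalty, months 1–2: 2 × 0.75% × kr 6,400.60 = kr 96.01…
Penalty, months 3–16: 14 × 2.75% × kr 6,400.60 = kr 2,464.23…
Interest: kr 6,400.60 × ((1 + 0.0125)^16 − 1) = kr 6,400.60 × 0.2198895… = kr 1,407.4250…
Penalties + interest = kr 2,560.2400 + kr 1,407.4250… = kr 3,967.67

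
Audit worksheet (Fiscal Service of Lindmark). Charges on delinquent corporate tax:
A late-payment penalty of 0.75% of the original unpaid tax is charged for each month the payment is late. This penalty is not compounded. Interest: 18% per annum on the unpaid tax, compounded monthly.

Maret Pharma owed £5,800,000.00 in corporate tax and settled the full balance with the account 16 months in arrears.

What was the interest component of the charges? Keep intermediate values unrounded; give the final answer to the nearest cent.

Interest (18%/yr ÷ 12 = 1.5%/month): £5,800,000.00 × ((1 + 0.015)^16 − 1) = £1,560,116.1764…

£1,560,116.18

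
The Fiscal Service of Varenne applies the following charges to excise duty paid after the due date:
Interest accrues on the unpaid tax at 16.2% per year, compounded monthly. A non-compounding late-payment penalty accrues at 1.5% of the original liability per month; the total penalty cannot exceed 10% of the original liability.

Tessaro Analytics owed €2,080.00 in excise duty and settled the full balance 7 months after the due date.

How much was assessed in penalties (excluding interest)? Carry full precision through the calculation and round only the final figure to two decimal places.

Penalty (uncapped): 7 × 1.5% × €2,080.00 = €218.40; cap = 10% × €2,080.00 = €208.00 → penalty = €208.00

€208.00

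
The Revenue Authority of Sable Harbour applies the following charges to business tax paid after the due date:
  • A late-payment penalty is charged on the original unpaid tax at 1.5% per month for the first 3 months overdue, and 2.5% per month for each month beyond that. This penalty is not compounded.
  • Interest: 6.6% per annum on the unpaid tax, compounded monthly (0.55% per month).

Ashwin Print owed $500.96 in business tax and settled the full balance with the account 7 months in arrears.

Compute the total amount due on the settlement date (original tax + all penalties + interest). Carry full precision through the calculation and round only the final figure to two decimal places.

Penalty, months 1–3: 3 × 1.5% × $500.96 = $22.54…
Penalty, months 4–7: 4 × 2.5% × $500.96 = $50.10…
Interest: $500.96 × ((1 + 0.0055)^7 − 1) = $500.96 × 0.0391411… = $19.6081…
Total = $500.96 + $72.6392 + $19.6081… = $593.21

$593.21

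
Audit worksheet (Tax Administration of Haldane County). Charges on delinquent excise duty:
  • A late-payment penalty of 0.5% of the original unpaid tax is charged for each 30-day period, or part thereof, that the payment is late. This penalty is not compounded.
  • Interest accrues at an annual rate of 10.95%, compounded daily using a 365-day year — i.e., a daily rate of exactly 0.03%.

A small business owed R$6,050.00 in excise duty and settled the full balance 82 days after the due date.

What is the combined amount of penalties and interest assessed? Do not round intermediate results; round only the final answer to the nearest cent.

Penalty periods: ⌈82/30⌉ = 3; penalty = 3 × 0.5% × R$6,050.00 = R$90.75
Interest: R$6,050.00 × ((1 + 0.0003)^82 − 1) = R$6,050.00 × 0.02490130… = R$150.6528…
Penalties + interest = R$90.7500 + R$150.6528… = R$241.40

R$241.40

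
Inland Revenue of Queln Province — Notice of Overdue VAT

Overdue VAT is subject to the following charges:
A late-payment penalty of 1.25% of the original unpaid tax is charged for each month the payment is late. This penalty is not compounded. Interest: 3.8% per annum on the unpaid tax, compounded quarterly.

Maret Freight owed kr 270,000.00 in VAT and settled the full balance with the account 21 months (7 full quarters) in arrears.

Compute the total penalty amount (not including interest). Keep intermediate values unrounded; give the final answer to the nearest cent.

Late-payment penalty: 21 × 1.25% × kr 270,000.00 = kr 70,875.00

kr 70,875.00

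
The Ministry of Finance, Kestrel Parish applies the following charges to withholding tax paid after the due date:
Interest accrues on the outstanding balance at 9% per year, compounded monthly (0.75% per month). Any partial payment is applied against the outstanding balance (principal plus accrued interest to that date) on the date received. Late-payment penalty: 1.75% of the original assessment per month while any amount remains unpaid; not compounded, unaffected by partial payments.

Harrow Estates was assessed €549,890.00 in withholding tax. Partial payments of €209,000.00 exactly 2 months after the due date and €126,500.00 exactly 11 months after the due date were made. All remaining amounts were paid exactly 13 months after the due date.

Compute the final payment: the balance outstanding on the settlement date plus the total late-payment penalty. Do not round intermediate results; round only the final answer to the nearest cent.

Balance at month 2: €549,890.0000 × (1 + 0.0075)^2 = €558,169.2813…
After €209,000.00 payment: €558,169.2813… − €209,000.00 = €349,169.2813…
Balance at month 11: €349,169.2813… × (1 + 0.0075)^9 = €373,457.7895…
After €126,500.00 payment: €373,457.7895… − €126,500.00 = €246,957.7895…
Balance at month 13: €246,957.7895… × (1 + 0.0075)^2 = €250,676.0478…
Penalty: 13 × 1.75% × €549,890.00 = €125,099.98…
Final settlement = outstanding balance + penalty = €250,676.0478… + €125,099.98… = €375,776.02

€375,776.02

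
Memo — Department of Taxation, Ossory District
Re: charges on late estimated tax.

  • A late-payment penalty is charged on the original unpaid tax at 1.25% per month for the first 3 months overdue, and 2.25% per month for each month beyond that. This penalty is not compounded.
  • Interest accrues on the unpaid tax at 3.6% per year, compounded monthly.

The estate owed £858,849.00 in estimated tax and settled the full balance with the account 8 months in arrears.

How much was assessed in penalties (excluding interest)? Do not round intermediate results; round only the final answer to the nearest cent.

£128,827.35

Penalty, months 1–3: 3 × 1.25% × £858,849.00 = £32,206.84…
Penalty, months 4–8: 5 × 2.25% × £858,849.00 = £96,620.51…
Total penalty = £32,206.84… + £96,620.51… = £128,827.35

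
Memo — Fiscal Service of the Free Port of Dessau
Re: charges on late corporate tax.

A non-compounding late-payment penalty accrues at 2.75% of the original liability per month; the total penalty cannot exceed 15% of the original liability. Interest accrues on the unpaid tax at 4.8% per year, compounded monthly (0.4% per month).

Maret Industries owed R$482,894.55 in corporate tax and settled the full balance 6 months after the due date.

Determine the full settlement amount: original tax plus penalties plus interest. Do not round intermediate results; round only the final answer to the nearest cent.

Penalty (uncapped): 6 × 2.75% × R$482,894.55 = R$79,677.60…; cap = 15% × R$482,894.55 = R$72,434.18… → penalty = R$72,434.18…
Interest: R$482,894.55 × ((1 + 0.004)^6 − 1) = R$482,894.55 × 0.0242413… = R$11,705.9839…
Total = R$482,894.55 + R$72,434.1825 + R$11,705.9839… = R$567,034.72

R$567,034.72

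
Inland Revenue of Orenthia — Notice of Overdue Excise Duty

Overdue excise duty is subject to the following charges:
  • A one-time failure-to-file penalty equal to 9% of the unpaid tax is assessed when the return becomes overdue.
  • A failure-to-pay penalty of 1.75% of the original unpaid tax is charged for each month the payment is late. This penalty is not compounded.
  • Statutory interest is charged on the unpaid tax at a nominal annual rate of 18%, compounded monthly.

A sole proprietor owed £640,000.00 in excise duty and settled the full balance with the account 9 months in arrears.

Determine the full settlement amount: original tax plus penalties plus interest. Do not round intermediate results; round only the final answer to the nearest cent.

£890,169.58

Failure-to-file penalty: 9% × £640,000.00 = £57,600.00
Failure-to-pay penalty: 9 × 1.75% × £640,000.00 = £100,800.00
Interest (18%/yr ÷ 12 = 1.5%/month): £640,000.00 × ((1 + 0.015)^9 − 1) = £91,769.5843…
Total = £640,000.00 + £158,400.0000 + £91,769.5843… = £890,169.58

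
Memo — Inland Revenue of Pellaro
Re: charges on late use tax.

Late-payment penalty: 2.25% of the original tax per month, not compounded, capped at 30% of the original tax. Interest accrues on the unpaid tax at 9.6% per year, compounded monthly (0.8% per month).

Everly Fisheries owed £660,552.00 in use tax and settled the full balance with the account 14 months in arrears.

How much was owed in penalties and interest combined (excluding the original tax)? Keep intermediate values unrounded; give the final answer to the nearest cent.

£276,120.34

Penalty (uncapped): 14 × 2.25% × £660,552.00 = £208,073.88; cap = 30% × £660,552.00 = £198,165.60 → penalty = £198,165.60
Interest: £660,552.00 × ((1 + 0.008)^14 − 1) = £660,552.00 × 0.1180145… = £77,954.7368…
Penalties + interest = £198,165.6000 + £77,954.7368… = £276,120.34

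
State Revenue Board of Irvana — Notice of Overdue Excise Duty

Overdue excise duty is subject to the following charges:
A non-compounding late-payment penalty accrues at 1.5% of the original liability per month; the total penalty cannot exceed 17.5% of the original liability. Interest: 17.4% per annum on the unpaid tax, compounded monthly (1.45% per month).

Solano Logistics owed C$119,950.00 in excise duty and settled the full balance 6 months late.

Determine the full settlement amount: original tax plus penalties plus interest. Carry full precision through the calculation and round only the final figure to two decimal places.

C$141,566.84

Penalty: 6 × 1.5% × C$119,950.00 = C$10,795.50 (below the 17.5% cap of C$20,991.25)
Interest: C$119,950.00 × ((1 + 0.0145)^6 − 1) = C$119,950.00 × 0.0902154… = C$10,821.3360…
Total = C$119,950.00 + C$10,795.5000 + C$10,821.3360… = C$141,566.84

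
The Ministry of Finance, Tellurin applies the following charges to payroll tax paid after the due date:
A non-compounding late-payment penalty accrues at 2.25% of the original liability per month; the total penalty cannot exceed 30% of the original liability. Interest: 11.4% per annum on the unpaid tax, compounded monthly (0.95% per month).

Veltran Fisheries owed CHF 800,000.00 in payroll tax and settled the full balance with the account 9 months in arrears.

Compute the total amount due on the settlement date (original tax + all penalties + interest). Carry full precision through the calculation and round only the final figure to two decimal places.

Penalty: 9 × 2.25% × CHF 800,000.00 = CHF 162,000.00 (below the 30% cap of CHF 240,000.00)
Interest: CHF 800,000.00 × ((1 + 0.0095)^9 − 1) = CHF 800,000.00 × 0.0888221… = CHF 71,057.6445…
Total = CHF 800,000.00 + CHF 162,000.0000 + CHF 71,057.6445… = CHF 1,033,057.64

CHF 1,033,057.64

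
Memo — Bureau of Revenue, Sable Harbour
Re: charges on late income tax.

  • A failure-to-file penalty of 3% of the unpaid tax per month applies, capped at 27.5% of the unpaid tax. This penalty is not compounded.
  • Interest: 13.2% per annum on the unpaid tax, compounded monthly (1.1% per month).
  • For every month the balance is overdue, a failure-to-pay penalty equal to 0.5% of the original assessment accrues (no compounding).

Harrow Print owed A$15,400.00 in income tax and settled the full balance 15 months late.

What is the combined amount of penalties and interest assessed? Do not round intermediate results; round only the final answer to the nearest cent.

A$8,136.30

Failure-to-file: 15 × 3% × A$15,400.00 = A$6,930.00, capped at 27.5% × A$15,400.00 = A$4,235.00
Failure-to-pay penalty: 15 × 0.5% × A$15,400.00 = A$1,155.00
Interest: A$15,400.00 × ((1 + 0.011)^15 − 1) = A$15,400.00 × 0.1783311… = A$2,746.2987…
Penalties + interest = A$5,390.0000 + A$2,746.2987… = A$8,136.30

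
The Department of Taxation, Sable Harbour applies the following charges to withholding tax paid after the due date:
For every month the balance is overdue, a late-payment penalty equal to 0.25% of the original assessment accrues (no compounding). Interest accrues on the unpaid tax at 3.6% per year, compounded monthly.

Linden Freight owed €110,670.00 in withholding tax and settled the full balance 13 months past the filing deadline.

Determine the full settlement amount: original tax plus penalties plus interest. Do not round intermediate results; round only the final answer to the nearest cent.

€118,661.46

Late-payment penalty = 0.25% × €110,670.00 × 13 mo = €3,596.78…
Interest (3.6%/yr ÷ 12 = 0.3%/month): €110,670.00 × ((1 + 0.003)^13 − 1) = €4,394.6814…
Total = €110,670.00 + €3,596.7750 + €4,394.6814… = €118,661.46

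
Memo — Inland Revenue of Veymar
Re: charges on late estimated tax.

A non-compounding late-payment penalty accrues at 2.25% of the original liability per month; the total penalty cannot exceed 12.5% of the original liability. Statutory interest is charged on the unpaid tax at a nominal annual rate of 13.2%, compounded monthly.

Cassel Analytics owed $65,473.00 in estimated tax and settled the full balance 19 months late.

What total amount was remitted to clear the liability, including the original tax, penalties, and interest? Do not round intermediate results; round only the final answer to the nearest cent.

Penalty (uncapped): 19 × 2.25% × $65,473.00 = $27,989.71…; cap = 12.5% × $65,473.00 = $8,184.13… → penalty = $8,184.13…
Interest (13.2%/yr ÷ 12 = 1.1%/month): $65,473.00 × ((1 + 0.011)^19 − 1) = $15,126.8432…
Total = $65,473.00 + $8,184.1250 + $15,126.8432… = $88,783.97

$88,783.97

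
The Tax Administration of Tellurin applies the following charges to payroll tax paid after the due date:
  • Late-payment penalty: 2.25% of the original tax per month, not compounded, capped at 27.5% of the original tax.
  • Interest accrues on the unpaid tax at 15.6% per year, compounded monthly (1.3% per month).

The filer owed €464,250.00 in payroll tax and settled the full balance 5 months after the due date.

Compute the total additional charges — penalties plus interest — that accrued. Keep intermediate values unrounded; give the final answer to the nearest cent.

Penalty: 5 × 2.25% × €464,250.00 = €52,228.13… (below the 27.5% cap of €127,668.75)
Interest: €464,250.00 × ((1 + 0.013)^5 − 1) = €464,250.00 × 0.0667121… = €30,971.0985…
Penalties + interest = €52,228.1250 + €30,971.0985… = €83,199.22

€83,199.22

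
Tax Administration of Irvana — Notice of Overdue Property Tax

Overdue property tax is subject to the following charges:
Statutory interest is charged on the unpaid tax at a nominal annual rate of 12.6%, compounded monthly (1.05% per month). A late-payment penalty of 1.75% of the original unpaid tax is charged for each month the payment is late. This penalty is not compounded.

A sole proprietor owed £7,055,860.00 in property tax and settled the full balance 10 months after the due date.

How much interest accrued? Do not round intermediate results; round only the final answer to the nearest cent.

Interest: £7,055,860.00 × ((1 + 0.0105)^10 − 1) = £7,055,860.00 × 0.1101028… = £776,869.5897…

£776,869.59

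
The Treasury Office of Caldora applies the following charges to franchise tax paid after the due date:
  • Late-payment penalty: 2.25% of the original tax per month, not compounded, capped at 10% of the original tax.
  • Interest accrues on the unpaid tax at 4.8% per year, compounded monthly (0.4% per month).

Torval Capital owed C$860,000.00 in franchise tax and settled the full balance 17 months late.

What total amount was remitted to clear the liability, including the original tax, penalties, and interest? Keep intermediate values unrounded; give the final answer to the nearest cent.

C$1,006,389.32

Penalty (uncapped): 17 × 2.25% × C$860,000.00 = C$328,950.00; cap = 10% × C$860,000.00 = C$86,000.00 → penalty = C$86,000.00
Interest: C$860,000.00 × ((1 + 0.004)^17 − 1) = C$860,000.00 × 0.0702201… = C$60,389.3167…
Total = C$860,000.00 + C$86,000.0000 + C$60,389.3167… = C$1,006,389.32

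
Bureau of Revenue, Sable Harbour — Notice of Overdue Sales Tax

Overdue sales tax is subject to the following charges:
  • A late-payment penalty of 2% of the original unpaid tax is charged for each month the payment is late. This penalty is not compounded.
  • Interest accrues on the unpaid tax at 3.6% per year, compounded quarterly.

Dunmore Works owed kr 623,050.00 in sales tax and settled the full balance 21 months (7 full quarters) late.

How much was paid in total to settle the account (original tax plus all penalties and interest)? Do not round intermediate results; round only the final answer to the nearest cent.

kr 925,059.00

Late-payment penalty = 2% × kr 623,050.00 × 21 mo = kr 261,681.00
Interest (3.6%/yr ÷ 4 = 0.9%/quarter): kr 623,050.00 × ((1 + 0.009)^7 − 1) = kr 40,327.9990…
Total = kr 623,050.00 + kr 261,681.0000 + kr 40,327.9990… = kr 925,059.00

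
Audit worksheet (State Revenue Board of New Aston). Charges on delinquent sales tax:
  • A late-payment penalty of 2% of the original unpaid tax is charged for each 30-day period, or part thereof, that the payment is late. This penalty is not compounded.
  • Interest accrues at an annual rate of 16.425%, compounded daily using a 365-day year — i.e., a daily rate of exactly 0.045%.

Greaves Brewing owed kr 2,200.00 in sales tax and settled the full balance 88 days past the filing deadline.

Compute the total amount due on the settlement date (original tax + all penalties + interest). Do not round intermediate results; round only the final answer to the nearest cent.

Penalty periods: ⌈88/30⌉ = 3; penalty = 3 × 2% × kr 2,200.00 = kr 132.00
Interest: kr 2,200.00 × ((1 + 0.00045)^88 − 1) = kr 2,200.00 × 0.04038527… = kr 88.8476…
Total = kr 2,200.00 + kr 132.0000 + kr 88.8476… = kr 2,420.85

kr 2,420.85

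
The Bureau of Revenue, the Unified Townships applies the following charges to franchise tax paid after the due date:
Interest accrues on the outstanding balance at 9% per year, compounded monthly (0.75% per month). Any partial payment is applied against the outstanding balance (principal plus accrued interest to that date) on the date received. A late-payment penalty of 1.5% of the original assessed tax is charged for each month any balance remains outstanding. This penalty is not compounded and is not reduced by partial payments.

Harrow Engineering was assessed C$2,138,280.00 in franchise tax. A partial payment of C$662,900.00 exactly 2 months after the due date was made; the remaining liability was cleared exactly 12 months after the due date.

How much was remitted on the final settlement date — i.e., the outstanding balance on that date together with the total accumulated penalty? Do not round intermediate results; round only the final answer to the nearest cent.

Balance at month 2: C$2,138,280.0000 × (1 + 0.0075)^2 = C$2,170,474.4783…
After C$662,900.00 payment: C$2,170,474.4783… − C$662,900.00 = C$1,507,574.4783…
Balance at month 12: C$1,507,574.4783… × (1 + 0.0075)^10 = C$1,624,535.9438…
Penalty: 12 × 1.5% × C$2,138,280.00 = C$384,890.40
Final settlement = outstanding balance + penalty = C$1,624,535.9438… + C$384,890.40 = C$2,009,426.34

C$2,009,426.34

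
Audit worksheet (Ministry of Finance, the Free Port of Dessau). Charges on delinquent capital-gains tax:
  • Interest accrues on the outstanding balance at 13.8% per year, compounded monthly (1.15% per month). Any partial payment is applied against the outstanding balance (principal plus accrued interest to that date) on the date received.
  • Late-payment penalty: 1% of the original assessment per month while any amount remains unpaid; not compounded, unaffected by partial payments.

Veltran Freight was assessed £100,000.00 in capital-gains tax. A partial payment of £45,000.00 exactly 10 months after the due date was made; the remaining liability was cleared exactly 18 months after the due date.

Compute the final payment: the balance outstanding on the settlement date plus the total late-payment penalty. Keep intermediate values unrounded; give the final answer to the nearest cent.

£91,542.53

Balance at month 10: £100,000.0000 × (1 + 0.0115)^10 = £112,113.7479…
After £45,000.00 payment: £112,113.7479… − £45,000.00 = £67,113.7479…
Balance at month 18: £67,113.7479… × (1 + 0.0115)^8 = £73,542.5339…
Penalty: 18 × 1% × £100,000.00 = £18,000.00
Final settlement = outstanding balance + penalty = £73,542.5339… + £18,000.00 = £91,542.53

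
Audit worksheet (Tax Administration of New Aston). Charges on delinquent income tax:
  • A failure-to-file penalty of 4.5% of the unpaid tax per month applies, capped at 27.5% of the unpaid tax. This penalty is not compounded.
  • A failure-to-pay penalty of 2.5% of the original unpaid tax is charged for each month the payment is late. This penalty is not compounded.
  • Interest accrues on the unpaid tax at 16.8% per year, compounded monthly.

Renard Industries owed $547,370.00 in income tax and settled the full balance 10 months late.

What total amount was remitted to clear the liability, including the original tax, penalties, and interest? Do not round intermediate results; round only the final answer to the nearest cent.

$916,383.58

Failure-to-file: 10 × 4.5% × $547,370.00 = $246,316.50, capped at 27.5% × $547,370.00 = $150,526.75
Failure-to-pay penalty: 10 × 2.5% × $547,370.00 = $136,842.50
Interest (16.8%/yr ÷ 12 = 1.4%/month): $547,370.00 × ((1 + 0.014)^10 − 1) = $81,644.3323…
Total = $547,370.00 + $287,369.2500 + $81,644.3323… = $916,383.58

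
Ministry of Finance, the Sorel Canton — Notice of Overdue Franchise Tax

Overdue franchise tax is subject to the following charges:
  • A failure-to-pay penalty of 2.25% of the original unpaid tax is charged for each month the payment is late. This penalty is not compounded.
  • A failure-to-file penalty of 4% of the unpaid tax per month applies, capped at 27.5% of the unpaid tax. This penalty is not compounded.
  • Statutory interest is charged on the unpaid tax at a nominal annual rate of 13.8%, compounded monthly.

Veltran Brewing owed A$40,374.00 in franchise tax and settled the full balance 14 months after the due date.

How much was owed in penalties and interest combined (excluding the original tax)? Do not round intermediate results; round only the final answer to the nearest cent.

A$30,829.84

Failure-to-file: 14 × 4% × A$40,374.00 = A$22,609.44, capped at 27.5% × A$40,374.00 = A$11,102.85
Failure-to-pay penalty: 14 × 2.25% × A$40,374.00 = A$12,717.81
Interest (13.8%/yr ÷ 12 = 1.15%/month): A$40,374.00 × ((1 + 0.0115)^14 − 1) = A$7,009.1794…
Penalties + interest = A$23,820.6600 + A$7,009.1794… = A$30,829.84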